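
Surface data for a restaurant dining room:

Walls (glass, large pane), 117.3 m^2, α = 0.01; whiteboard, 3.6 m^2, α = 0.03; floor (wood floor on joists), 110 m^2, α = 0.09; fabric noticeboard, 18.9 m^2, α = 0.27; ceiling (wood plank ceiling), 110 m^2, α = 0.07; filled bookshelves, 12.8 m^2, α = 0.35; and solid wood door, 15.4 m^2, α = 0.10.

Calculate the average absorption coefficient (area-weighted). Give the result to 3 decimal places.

S = Σ Sᵢ = 117.3 + 3.6 + 110 + 18.9 + 110 + 12.8 + 15.4 = 388.0 m^2.
A = 117.3×0.01 + 3.6×0.03 + 110×0.09 + 18.9×0.27 + 110×0.07 + 12.8×0.35 + 15.4×0.10 = 30.004 sabins.
ᾱ = A/S = 0.077.

0.077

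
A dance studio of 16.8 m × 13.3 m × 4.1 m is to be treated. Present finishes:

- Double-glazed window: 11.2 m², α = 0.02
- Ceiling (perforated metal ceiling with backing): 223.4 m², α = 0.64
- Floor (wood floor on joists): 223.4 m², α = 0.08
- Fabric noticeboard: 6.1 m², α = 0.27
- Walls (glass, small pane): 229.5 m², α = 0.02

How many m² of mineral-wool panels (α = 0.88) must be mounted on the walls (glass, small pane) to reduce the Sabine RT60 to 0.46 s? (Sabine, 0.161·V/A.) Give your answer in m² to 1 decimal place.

A₁ = Σ Sᵢαᵢ = 11.2·0.02 + 223.4·0.64 + 223.4·0.08 + 6.1·0.27 + 229.5·0.02 = 167.309 sabins.
V = 916.104 m³. Target absorption A₂ = 0.161 × 916.104 / 0.46 = 320.636 sabins.
Absorption to add: 320.636 − 167.309 = 153.327 sabins.
Net gain per m²: Δα = 0.88 − 0.02 = 0.86.
Area = ΔA/Δα = 153.327/0.86 = 178.3 m².

178.3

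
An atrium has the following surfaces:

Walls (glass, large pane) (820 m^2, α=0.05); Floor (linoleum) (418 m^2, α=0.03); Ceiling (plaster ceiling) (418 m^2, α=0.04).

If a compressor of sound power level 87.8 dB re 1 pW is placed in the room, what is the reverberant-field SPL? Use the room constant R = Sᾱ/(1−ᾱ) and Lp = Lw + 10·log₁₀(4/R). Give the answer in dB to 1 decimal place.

A = 70.260 sabins; S = 1656.0 m^2.
ᾱ = 0.0424, so room constant R = A/(1−ᾱ) = 73.371 m^2.
Lp = 87.8 + 10·log₁₀(4/73.371) = 87.8 + (-12.63) = 75.2 dB.

75.2 dB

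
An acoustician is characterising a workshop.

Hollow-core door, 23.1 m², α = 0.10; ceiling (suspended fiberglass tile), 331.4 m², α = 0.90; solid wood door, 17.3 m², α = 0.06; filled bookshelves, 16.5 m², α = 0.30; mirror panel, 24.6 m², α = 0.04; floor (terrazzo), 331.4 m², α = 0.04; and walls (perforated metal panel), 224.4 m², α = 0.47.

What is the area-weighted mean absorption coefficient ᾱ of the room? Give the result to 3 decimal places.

S = Σ Sᵢ = 23.1 + 331.4 + 17.3 + 16.5 + 24.6 + 331.4 + 224.4 = 968.7 m².
A = 23.1*0.10 + 331.4*0.90 + 17.3*0.06 + 16.5*0.30 + 24.6*0.04 + 331.4*0.04 + 224.4*0.47 = 426.266 sabins.
ᾱ = A/S = 0.440.

0.440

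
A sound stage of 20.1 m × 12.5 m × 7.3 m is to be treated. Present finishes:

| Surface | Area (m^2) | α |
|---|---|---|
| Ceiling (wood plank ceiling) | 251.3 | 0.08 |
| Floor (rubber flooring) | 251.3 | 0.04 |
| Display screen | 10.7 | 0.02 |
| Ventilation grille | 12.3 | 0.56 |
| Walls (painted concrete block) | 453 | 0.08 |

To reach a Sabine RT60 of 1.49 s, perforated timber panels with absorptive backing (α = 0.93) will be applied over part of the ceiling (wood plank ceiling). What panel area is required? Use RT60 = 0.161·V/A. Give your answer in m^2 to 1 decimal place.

Summing Sᵢαᵢ: 20.104 + 10.052 + 0.214 + 6.888 + 36.240 → A₁ = 73.498 sabins.
V = 1834.125 m³. Target absorption A₂ = 0.161 × 1834.125 / 1.49 = 198.184 sabins.
Absorption to add: 198.184 − 73.498 = 124.686 sabins.
Each m^2 of panel replacing the ceiling (wood plank ceiling) adds (0.93 − 0.08) = 0.85 sabins.
Panel area = 124.686 / 0.85 = 146.7 m^2.

146.7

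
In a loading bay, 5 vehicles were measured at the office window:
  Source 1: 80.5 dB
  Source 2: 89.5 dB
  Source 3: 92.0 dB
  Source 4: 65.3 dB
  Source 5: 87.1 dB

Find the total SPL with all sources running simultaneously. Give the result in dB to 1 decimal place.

94.9 dB

Sum in the linear (power) domain: Σ 10^(Lᵢ/10) = 10^(80.5/10) + 10^(89.5/10) + 10^(92.0/10) + 10^(65.3/10) + 10^(87.1/10) = 3.105e+09.
L_total = 10·log₁₀(3.105e+09) = 94.9 dB.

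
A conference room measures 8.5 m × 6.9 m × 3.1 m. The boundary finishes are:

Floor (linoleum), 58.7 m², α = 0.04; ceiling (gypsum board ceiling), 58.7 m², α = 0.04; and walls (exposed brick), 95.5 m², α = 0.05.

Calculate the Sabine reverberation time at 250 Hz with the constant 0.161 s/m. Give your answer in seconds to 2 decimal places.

Equivalent absorption area: A = 58.7*0.04 + 58.7*0.04 + 95.5*0.05 = 9.471 m².
Volume V = 8.5 × 6.9 × 3.1 = 181.815 m³.
T = 0.161 V/A = 0.161·181.815/9.471 = 3.09 s.

3.09 seconds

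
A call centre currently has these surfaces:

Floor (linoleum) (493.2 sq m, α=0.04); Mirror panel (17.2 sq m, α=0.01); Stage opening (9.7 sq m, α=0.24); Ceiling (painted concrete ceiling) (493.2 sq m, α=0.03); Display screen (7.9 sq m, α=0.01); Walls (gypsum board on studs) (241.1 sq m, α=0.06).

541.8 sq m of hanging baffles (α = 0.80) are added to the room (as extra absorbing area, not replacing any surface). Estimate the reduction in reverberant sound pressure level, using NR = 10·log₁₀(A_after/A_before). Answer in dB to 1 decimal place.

Total absorption A_before = 493.2*0.04 + 17.2*0.01 + 9.7*0.24 + 493.2*0.03 + 7.9*0.01 + 241.1*0.06
  = 19.728 + 0.172 + 2.328 + 14.796 + 0.079 + 14.466 = 51.569 sq m sabins.
Added absorption = 541.8 × 0.80 = 433.440 sabins.
A_after = 51.569 + 433.440 = 485.009 sabins.
NR = 10·log₁₀(485.009/51.569) = 9.7 dB.

9.7 dB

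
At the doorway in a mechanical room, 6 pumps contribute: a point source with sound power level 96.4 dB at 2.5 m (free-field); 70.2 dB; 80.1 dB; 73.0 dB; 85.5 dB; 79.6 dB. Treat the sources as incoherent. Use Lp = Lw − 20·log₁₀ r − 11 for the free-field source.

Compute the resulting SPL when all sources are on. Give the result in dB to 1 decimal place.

Source at 2.5 m: Lp = 96.4 − 20·log₁₀(2.5) − 11 = 77.4 dB.
Sum in the linear (power) domain: Σ 10^(Lᵢ/10) = 10^(77.4/10) + 10^(70.2/10) + 10^(80.1/10) + 10^(73.0/10) + 10^(85.5/10) + 10^(79.6/10) = 6.337e+08.
Combined level = 10 log₁₀(6.337e+08) = 88.0 dB.

88.0 dB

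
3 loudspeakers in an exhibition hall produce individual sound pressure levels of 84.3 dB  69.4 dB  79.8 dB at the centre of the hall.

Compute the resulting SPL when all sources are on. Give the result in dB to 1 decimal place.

85.7 dB

Converting to relative power and adding: 10^(84.3/10) + 10^(69.4/10) + 10^(79.8/10) = 3.734e+08.
Combined level = 10 log₁₀(3.734e+08) = 85.7 dB.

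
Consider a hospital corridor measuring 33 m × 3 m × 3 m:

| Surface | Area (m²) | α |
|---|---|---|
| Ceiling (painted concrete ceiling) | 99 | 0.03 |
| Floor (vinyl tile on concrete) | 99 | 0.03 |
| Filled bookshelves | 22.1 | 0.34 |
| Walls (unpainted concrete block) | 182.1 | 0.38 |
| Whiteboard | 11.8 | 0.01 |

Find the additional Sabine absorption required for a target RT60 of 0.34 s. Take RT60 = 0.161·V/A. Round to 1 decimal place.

57.9 sabins

Total absorption A₁ = 99·0.03 + 99·0.03 + 22.1·0.34 + 182.1·0.38 + 11.8·0.01
  = 2.970 + 2.970 + 7.514 + 69.198 + 0.118 = 82.770 m² sabins.
For T = 0.34 s, need A₂ = 0.161·V/T = 0.161·297/0.34 = 140.638 sabins.
Shortfall: 140.638 − 82.770 = 57.9 sabins.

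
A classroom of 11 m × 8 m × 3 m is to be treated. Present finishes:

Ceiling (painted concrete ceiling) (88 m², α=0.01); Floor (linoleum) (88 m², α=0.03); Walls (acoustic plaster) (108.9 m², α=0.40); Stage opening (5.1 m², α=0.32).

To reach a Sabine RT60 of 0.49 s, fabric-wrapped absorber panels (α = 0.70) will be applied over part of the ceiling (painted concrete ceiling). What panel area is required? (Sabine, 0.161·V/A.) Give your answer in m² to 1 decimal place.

Summing Sᵢαᵢ: 0.880 + 2.640 + 43.560 + 1.632 → A₁ = 48.712 sabins.
V = 264 m³. Target absorption A₂ = 0.161 × 264 / 0.49 = 86.743 sabins.
Absorption to add: 86.743 − 48.712 = 38.031 sabins.
Net gain per m²: Δα = 0.70 − 0.01 = 0.69.
Area = ΔA/Δα = 38.031/0.69 = 55.1 m².

55.1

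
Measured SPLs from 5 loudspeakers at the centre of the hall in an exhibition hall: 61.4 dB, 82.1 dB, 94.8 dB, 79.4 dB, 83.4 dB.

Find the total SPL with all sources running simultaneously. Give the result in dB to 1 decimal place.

95.4 dB

Σ 10^(Lᵢ/10) = 3.489e+09.
Combined level = 10 log₁₀(3.489e+09) = 95.4 dB.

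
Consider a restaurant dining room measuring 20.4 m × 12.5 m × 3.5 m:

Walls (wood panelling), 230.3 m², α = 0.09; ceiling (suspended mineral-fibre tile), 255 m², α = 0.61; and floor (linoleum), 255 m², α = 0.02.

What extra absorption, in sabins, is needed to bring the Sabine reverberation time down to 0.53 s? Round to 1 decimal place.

89.7 sabins

Total absorption A₁ = 230.3·0.09 + 255·0.61 + 255·0.02
  = 20.727 + 155.550 + 5.100 = 181.377 m² sabins.
V = 892.5 m³. Required absorption A₂ = 0.161 × 892.5 / 0.53 = 271.118 sabins.
Shortfall: 271.118 − 181.377 = 89.7 sabins.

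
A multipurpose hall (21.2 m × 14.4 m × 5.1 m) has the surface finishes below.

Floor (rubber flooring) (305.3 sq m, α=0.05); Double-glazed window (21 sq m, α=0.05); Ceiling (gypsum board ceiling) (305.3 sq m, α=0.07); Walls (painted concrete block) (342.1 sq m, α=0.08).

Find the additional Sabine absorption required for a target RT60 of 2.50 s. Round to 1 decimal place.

35.2 sabins

Equivalent absorption area: A₁ = 305.3*0.05 + 21*0.05 + 305.3*0.07 + 342.1*0.08 = 65.054 sq m.
For T = 2.50 s, need A₂ = 0.161·V/T = 0.161·1556.928/2.50 = 100.266 sabins.
Additional absorption ΔA = 100.266 − 65.054 = 35.2 sabins.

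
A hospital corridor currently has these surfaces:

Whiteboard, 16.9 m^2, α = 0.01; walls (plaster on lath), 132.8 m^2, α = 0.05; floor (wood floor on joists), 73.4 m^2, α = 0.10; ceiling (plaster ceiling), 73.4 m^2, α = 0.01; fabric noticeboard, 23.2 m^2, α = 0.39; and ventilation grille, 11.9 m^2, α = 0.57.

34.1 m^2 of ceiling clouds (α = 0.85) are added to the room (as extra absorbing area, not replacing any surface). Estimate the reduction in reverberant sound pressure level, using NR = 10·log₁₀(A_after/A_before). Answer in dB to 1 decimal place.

Equivalent absorption area: A_before = 16.9·0.01 + 132.8·0.05 + 73.4·0.10 + 73.4·0.01 + 23.2·0.39 + 11.9·0.57 = 30.714 m^2.
Treatment contributes 34.1·0.85 = 28.985 sabins.
A_after = 30.714 + 28.985 = 59.699 sabins.
Reduction = 10 log₁₀(A_after/A_before) = 10 log₁₀(1.9437) = 2.9 dB.

2.9 dB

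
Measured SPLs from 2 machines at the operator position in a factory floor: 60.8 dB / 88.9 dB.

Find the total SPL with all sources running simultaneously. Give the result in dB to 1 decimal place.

88.9 dB

Sum in the linear (power) domain: Σ 10^(Lᵢ/10) = 10^(60.8/10) + 10^(88.9/10) = 7.774e+08.
Combined level = 10 log₁₀(7.774e+08) = 88.9 dB.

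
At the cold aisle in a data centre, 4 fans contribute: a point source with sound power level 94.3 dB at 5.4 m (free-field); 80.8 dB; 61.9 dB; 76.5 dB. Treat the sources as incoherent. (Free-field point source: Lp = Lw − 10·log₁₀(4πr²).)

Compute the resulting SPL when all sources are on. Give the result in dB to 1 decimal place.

Source at 5.4 m: Lp = 94.3 − 10·log₁₀(4π·5.4²) = 94.3 − 10·log₁₀(366.435) = 68.7 dB.
Converting to relative power and adding: 10^(68.7/10) + 10^(80.8/10) + 10^(61.9/10) + 10^(76.5/10) = 1.739e+08.
Combined level = 10 log₁₀(1.739e+08) = 82.4 dB.

82.4 dB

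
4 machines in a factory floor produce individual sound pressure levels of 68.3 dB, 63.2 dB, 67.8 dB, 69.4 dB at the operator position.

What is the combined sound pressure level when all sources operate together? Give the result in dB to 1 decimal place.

Sum in the linear (power) domain: Σ 10^(Lᵢ/10) = 10^(68.3/10) + 10^(63.2/10) + 10^(67.8/10) + 10^(69.4/10) = 2.359e+07.
Back to dB: 10·log₁₀ Σ = 73.7 dB.

73.7 dB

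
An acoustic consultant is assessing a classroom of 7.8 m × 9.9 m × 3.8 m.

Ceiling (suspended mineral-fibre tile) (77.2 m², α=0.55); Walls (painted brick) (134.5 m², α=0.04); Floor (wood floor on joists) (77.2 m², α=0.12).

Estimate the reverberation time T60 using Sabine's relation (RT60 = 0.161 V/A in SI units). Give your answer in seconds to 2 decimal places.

Equivalent absorption area: A = 77.2·0.55 + 134.5·0.04 + 77.2·0.12 = 57.104 m².
Room volume: 293.436 m³.
T = 0.161 V/A = 0.161·293.436/57.104 = 0.83 s.

0.83 seconds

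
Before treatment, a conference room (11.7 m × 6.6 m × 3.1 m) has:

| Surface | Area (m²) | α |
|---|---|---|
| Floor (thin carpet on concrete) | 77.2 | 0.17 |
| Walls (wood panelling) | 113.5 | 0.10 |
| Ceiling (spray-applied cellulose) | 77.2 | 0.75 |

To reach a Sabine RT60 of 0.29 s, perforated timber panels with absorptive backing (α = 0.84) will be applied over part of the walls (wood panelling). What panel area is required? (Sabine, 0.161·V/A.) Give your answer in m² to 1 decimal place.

Total absorption A₁ = 77.2×0.17 + 113.5×0.10 + 77.2×0.75
  = 13.124 + 11.350 + 57.900 = 82.374 m² sabins.
Required A₂ = 0.161·239.382/0.29 = 132.898 sabins.
ΔA needed = 132.898 − 82.374 = 50.524 sabins.
Net gain per m²: Δα = 0.84 − 0.10 = 0.74.
Panel area = 50.524 / 0.74 = 68.3 m².

68.3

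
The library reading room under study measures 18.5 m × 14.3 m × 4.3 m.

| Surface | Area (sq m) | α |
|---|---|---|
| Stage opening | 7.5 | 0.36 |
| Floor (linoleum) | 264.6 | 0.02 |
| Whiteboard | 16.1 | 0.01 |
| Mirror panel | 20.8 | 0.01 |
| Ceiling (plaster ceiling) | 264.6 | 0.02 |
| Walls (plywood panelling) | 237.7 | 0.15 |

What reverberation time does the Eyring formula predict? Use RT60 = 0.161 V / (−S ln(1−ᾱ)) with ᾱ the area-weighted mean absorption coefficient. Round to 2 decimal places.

3.60 s

S = Σ Sᵢ = 811.3 sq m.
Σ(Sᵢαᵢ) = 7.5×0.36 + 264.6×0.02 + 16.1×0.01 + 20.8×0.01 + 264.6×0.02 + 237.7×0.15 = 49.308.
Mean coefficient ᾱ = A/S = 0.0608.
Eyring denominator: −S ln(1−ᾱ) = 50.890.
V = 18.5 × 14.3 × 4.3 = 1137.565 m³.
RT60 = 0.161 × 1137.565 / 50.890 = 3.60 s.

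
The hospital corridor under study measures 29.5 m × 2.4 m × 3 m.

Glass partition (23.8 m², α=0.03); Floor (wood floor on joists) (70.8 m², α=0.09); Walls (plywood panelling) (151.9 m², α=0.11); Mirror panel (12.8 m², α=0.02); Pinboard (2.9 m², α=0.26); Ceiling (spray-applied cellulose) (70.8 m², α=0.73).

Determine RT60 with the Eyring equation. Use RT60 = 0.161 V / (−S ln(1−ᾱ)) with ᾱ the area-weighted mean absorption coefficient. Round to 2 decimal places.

0.39 s

Total surface area S = 23.8 + 70.8 + 151.9 + 12.8 + 2.9 + 70.8 = 333.0 m².
Σ(Sᵢαᵢ) = 23.8×0.03 + 70.8×0.09 + 151.9×0.11 + 12.8×0.02 + 2.9×0.26 + 70.8×0.73 = 76.489.
Mean coefficient ᾱ = A/S = 0.2297.
Eyring denominator: −S ln(1−ᾱ) = 86.905.
V = 29.5 × 2.4 × 3 = 212.4 m³.
RT60 = 0.161 × 212.4 / 86.905 = 0.39 s.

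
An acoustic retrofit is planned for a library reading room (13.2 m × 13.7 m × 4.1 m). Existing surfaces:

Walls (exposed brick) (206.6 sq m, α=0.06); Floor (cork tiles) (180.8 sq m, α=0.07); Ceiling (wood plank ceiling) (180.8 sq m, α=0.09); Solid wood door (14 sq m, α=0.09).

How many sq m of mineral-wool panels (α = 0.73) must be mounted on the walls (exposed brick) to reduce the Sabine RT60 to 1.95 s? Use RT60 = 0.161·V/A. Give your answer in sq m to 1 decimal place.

A₁ = Σ Sᵢαᵢ = 206.6×0.06 + 180.8×0.07 + 180.8×0.09 + 14×0.09 = 42.584 sabins.
V = 741.444 m³. Target absorption A₂ = 0.161 × 741.444 / 1.95 = 61.217 sabins.
Absorption to add: 61.217 − 42.584 = 18.633 sabins.
Net gain per sq m: Δα = 0.73 − 0.06 = 0.67.
Panel area = 18.633 / 0.67 = 27.8 sq m.

27.8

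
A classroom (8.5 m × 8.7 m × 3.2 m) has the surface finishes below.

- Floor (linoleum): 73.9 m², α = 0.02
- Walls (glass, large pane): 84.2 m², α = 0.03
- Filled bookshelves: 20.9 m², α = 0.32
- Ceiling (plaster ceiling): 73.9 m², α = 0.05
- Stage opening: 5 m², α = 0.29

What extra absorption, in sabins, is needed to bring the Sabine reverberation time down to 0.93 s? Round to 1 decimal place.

25.1 sabins

Equivalent absorption area: A₁ = 73.9*0.02 + 84.2*0.03 + 20.9*0.32 + 73.9*0.05 + 5*0.29 = 15.837 m².
Target A₂ = 0.161·236.64/0.93 = 40.967 sabins (V = 236.64 m³).
ΔA = A₂ − A₁ = 40.967 − 15.837 = 25.1 sabins.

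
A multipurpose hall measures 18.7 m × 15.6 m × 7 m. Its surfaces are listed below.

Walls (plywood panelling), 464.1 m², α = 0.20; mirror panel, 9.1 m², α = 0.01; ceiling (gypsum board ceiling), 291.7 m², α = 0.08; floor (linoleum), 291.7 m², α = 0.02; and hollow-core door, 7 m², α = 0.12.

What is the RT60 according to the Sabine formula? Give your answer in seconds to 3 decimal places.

Equivalent absorption area: A = 464.1×0.20 + 9.1×0.01 + 291.7×0.08 + 291.7×0.02 + 7×0.12 = 122.921 m².
V = 18.7·15.6·7 = 2042.04 m³.
RT60 = 0.161 · V / A = 0.161 × 2042.04 / 122.921 = 2.675 s.

2.675 sec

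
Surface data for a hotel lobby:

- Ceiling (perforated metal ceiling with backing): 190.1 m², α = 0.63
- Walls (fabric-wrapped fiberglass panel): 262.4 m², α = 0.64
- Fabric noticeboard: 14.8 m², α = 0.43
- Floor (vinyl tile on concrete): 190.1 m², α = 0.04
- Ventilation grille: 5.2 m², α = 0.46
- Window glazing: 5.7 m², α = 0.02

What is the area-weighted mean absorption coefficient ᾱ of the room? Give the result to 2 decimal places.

0.46

Total surface area S = 668.3 m².
Weighted sum Σ Sα = 304.173.
ᾱ = A/S = 0.46.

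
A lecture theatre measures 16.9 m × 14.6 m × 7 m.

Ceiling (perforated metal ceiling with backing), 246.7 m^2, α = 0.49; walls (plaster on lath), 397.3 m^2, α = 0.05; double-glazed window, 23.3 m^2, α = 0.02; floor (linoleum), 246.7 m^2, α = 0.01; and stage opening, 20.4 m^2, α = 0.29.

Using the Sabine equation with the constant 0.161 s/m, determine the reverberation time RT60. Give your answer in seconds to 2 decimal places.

Total absorption A = 246.7×0.49 + 397.3×0.05 + 23.3×0.02 + 246.7×0.01 + 20.4×0.29
  = 120.883 + 19.865 + 0.466 + 2.467 + 5.916 = 149.597 m^2 sabins.
V = 16.9·14.6·7 = 1727.18 m³.
Sabine: RT60 = 0.161 × 1727.18 / 149.597 = 1.86 s.

1.86 s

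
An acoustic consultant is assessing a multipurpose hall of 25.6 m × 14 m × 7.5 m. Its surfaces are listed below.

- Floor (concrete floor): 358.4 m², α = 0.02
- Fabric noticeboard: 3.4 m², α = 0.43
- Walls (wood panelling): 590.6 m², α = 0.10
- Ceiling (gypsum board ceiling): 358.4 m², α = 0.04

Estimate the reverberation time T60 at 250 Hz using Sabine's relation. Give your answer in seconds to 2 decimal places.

5.28 s

Total absorption A = 358.4·0.02 + 3.4·0.43 + 590.6·0.10 + 358.4·0.04
  = 7.168 + 1.462 + 59.060 + 14.336 = 82.026 m² sabins.
V = 25.6·14·7.5 = 2688 m³.
Sabine: RT60 = 0.161 × 2688 / 82.026 = 5.28 s.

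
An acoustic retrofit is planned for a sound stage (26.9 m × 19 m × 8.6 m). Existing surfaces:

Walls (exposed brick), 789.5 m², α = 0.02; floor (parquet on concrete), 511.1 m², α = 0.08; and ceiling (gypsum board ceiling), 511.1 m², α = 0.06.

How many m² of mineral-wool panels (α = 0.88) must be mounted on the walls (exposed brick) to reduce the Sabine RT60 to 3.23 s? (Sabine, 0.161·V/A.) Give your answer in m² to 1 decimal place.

153.2

Summing Sᵢαᵢ: 15.790 + 40.888 + 30.666 → A₁ = 87.344 sabins.
V = 4395.46 m³. Target absorption A₂ = 0.161 × 4395.46 / 3.23 = 219.093 sabins.
Absorption to add: 219.093 − 87.344 = 131.749 sabins.
Each m² of panel replacing the walls (exposed brick) adds (0.88 − 0.02) = 0.86 sabins.
Area = ΔA/Δα = 131.749/0.86 = 153.2 m².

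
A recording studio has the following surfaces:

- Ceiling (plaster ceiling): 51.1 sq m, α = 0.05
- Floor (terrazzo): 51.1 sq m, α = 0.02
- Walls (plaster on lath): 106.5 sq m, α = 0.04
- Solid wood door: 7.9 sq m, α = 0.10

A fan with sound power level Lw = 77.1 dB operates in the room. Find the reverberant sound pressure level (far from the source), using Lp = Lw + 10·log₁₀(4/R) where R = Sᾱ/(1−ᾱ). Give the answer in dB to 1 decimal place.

73.6 dB

A = 8.627 sabins; S = 216.6 sq m.
ᾱ = 0.0398, so room constant R = A/(1−ᾱ) = 8.985 sq m.
Lp = 77.1 + 10·log₁₀(4/8.985) = 77.1 + (-3.51) = 73.6 dB.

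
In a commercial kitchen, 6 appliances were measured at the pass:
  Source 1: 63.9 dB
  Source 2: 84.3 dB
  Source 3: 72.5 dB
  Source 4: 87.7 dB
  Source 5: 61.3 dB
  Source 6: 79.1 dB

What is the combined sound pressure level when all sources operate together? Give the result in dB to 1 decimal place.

Σ 10^(Lᵢ/10) = 9.609e+08.
Combined level = 10 log₁₀(9.609e+08) = 89.8 dB.

89.8 dB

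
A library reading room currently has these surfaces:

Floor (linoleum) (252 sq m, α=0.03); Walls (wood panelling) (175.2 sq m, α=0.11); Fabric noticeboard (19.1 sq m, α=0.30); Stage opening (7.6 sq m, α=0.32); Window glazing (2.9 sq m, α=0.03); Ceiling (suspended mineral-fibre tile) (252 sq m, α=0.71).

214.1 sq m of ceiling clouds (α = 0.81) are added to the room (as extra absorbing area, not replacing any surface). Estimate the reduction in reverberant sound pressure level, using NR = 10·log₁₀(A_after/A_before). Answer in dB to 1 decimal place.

Total absorption A_before = 252×0.03 + 175.2×0.11 + 19.1×0.30 + 7.6×0.32 + 2.9×0.03 + 252×0.71
  = 7.560 + 19.272 + 5.730 + 2.432 + 0.087 + 178.920 = 214.001 sq m sabins.
Treatment contributes 214.1·0.81 = 173.421 sabins.
New total A_after = 387.422 sabins.
NR = 10·log₁₀(387.422/214.001) = 2.6 dB.

2.6 dB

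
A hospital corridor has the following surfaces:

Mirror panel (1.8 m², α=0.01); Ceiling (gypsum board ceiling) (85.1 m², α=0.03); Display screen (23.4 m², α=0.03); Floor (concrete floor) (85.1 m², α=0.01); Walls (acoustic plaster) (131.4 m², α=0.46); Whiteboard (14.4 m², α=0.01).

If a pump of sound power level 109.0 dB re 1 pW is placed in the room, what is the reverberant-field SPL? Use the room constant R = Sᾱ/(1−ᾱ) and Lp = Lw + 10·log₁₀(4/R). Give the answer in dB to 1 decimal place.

Σ(Sᵢαᵢ) = 1.8·0.01 + 85.1·0.03 + 23.4·0.03 + 85.1·0.01 + 131.4·0.46 + 14.4·0.01 = 64.712; total area S = 341.2 m².
ᾱ = 0.1897, so room constant R = A/(1−ᾱ) = 79.862 m².
Lp = Lw + 10 log₁₀(4/R) = 109.0 -13.00 = 96.0 dB.

96.0 dB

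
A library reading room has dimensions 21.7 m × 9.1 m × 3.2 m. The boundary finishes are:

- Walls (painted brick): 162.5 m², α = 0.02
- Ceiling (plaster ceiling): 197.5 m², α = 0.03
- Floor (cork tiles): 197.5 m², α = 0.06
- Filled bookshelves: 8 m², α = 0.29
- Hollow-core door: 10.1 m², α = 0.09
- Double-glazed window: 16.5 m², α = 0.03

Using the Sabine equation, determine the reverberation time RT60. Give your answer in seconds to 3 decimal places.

Summing Sᵢαᵢ: 3.250 + 5.925 + 11.850 + 2.320 + 0.909 + 0.495 → A = 24.749 sabins.
Room volume: 631.904 m³.
RT60 = 0.161 · V / A = 0.161 × 631.904 / 24.749 = 4.111 s.

4.111 s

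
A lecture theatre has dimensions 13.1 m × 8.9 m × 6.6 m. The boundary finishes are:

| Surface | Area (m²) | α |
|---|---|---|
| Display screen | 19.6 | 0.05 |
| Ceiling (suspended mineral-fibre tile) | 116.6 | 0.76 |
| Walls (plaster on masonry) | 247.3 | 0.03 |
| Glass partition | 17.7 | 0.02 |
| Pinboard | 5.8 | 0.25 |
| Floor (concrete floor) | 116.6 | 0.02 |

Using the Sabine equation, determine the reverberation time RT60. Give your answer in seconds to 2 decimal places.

1.22 s

A = Σ Sᵢαᵢ = 19.6×0.05 + 116.6×0.76 + 247.3×0.03 + 17.7×0.02 + 5.8×0.25 + 116.6×0.02 = 101.151 sabins.
V = 13.1·8.9·6.6 = 769.494 m³.
T = 0.161 V/A = 0.161·769.494/101.151 = 1.22 s.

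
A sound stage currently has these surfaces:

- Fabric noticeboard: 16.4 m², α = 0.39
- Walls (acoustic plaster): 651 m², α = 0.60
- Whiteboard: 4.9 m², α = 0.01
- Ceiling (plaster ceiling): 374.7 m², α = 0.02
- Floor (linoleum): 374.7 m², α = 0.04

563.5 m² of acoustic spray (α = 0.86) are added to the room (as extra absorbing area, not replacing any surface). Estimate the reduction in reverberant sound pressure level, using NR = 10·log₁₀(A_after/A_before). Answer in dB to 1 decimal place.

Total absorption A_before = 16.4*0.39 + 651*0.60 + 4.9*0.01 + 374.7*0.02 + 374.7*0.04
  = 6.396 + 390.600 + 0.049 + 7.494 + 14.988 = 419.527 m² sabins.
Added absorption = 563.5 × 0.86 = 484.610 sabins.
A_after = 419.527 + 484.610 = 904.137 sabins.
NR = 10·log₁₀(904.137/419.527) = 3.3 dB.

3.3 dB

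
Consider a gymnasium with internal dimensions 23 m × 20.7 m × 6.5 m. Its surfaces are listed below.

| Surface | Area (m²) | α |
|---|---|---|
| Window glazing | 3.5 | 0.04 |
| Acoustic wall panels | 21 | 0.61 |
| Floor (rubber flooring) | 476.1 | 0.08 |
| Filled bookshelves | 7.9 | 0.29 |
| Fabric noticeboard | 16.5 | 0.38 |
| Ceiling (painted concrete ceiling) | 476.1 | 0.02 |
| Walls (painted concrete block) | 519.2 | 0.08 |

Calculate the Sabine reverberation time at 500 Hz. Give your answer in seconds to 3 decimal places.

Summing Sᵢαᵢ: 0.140 + 12.810 + 38.088 + 2.291 + 6.270 + 9.522 + 41.536 → A = 110.657 sabins.
Volume V = 23 × 20.7 × 6.5 = 3094.65 m³.
Sabine: RT60 = 0.161 × 3094.65 / 110.657 = 4.503 s.

4.503 s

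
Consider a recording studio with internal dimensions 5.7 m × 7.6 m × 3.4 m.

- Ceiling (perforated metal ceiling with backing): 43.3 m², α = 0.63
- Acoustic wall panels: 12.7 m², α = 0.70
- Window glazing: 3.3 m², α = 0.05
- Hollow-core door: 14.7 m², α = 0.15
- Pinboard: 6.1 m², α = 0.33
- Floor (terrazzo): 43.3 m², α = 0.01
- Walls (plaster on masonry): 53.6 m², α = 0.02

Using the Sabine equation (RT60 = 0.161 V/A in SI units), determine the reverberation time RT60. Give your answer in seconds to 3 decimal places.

0.564 sec

A = Σ Sᵢαᵢ = 43.3×0.63 + 12.7×0.70 + 3.3×0.05 + 14.7×0.15 + 6.1×0.33 + 43.3×0.01 + 53.6×0.02 = 42.057 sabins.
V = 5.7·7.6·3.4 = 147.288 m³.
RT60 = 0.161 · V / A = 0.161 × 147.288 / 42.057 = 0.564 s.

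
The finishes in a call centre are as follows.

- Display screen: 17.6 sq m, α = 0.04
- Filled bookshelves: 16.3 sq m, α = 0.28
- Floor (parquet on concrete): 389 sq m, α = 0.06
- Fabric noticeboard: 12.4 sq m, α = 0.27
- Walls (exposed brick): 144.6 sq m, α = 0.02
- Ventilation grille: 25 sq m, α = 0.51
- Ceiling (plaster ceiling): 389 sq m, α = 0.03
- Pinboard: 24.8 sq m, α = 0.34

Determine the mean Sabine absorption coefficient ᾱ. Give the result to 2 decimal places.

0.07

S = Σ Sᵢ = 17.6 + 16.3 + 389 + 12.4 + 144.6 + 25 + 389 + 24.8 = 1018.7 sq m.
Weighted sum Σ Sα = 67.700.
ᾱ = 67.700 / 1018.7 = 0.07.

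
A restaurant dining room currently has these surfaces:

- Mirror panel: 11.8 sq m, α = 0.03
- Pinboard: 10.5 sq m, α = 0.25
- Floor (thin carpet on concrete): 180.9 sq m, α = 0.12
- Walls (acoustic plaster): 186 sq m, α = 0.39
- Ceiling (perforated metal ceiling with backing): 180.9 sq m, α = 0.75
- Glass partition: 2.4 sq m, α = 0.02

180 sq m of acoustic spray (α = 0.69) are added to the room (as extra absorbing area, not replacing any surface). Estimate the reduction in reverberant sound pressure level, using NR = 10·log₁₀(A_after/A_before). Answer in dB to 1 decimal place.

1.9 dB

Equivalent absorption area: A_before = 11.8×0.03 + 10.5×0.25 + 180.9×0.12 + 186×0.39 + 180.9×0.75 + 2.4×0.02 = 232.950 sq m.
Treatment contributes 180·0.69 = 124.200 sabins.
New total A_after = 357.150 sabins.
Reduction = 10 log₁₀(A_after/A_before) = 10 log₁₀(1.5332) = 1.9 dB.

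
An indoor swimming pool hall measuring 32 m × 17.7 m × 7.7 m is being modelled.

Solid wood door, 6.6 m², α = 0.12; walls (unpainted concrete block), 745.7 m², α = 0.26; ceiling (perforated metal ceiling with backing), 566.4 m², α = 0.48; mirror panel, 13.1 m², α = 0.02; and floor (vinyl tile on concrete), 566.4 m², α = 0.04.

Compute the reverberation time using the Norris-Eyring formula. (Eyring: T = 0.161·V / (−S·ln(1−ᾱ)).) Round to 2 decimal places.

Total surface area S = 6.6 + 745.7 + 566.4 + 13.1 + 566.4 = 1898.2 m².
Absorption A = 6.6·0.12 + 745.7·0.26 + 566.4·0.48 + 13.1·0.02 + 566.4·0.04 = 489.464 sabins.
Mean coefficient ᾱ = A/S = 0.2579.
−S·ln(1−ᾱ) = −1898.2 × ln(1 − 0.2579) = 566.179.
V = 32 × 17.7 × 7.7 = 4361.28 m³.
T = 0.161·V/[−S·ln(1−ᾱ)] = 0.161·4361.28/566.179 = 1.24 s.

1.24 s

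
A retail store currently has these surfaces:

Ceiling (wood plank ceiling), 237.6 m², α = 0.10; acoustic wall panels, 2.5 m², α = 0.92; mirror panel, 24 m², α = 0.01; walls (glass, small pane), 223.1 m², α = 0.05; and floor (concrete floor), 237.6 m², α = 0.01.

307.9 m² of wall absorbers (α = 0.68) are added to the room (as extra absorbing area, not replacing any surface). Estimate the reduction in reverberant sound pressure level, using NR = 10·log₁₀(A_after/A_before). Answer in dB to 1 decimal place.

8.0 dB

Total absorption A_before = 237.6*0.10 + 2.5*0.92 + 24*0.01 + 223.1*0.05 + 237.6*0.01
  = 23.760 + 2.300 + 0.240 + 11.155 + 2.376 = 39.831 m² sabins.
Added absorption = 307.9 × 0.68 = 209.372 sabins.
A_after = 39.831 + 209.372 = 249.203 sabins.
NR = 10·log₁₀(249.203/39.831) = 8.0 dB.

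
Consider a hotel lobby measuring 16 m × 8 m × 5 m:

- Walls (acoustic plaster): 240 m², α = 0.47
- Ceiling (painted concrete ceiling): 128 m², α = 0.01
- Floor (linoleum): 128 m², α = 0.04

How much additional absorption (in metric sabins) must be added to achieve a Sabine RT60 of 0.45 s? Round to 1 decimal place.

109.8 sabins

Equivalent absorption area: A₁ = 240*0.47 + 128*0.01 + 128*0.04 = 119.200 m².
Target A₂ = 0.161·640/0.45 = 228.978 sabins (V = 640 m³).
Additional absorption ΔA = 228.978 − 119.200 = 109.8 sabins.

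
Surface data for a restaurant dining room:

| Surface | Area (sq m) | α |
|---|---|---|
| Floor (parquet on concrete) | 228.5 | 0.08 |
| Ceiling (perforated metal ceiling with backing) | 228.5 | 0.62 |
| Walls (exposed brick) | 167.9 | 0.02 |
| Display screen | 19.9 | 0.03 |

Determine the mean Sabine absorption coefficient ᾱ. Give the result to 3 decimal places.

S = Σ Sᵢ = 228.5 + 228.5 + 167.9 + 19.9 = 644.8 sq m.
Σ(Sᵢαᵢ) = 228.5*0.08 + 228.5*0.62 + 167.9*0.02 + 19.9*0.03 = 163.905.
ᾱ = 163.905 / 644.8 = 0.254.

0.254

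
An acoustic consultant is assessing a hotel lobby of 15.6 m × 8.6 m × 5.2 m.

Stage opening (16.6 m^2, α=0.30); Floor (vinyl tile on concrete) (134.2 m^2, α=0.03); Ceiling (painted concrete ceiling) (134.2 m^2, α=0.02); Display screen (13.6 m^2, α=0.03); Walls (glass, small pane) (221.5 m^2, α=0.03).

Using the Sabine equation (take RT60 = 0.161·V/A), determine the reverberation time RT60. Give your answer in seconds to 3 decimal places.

A = Σ Sᵢαᵢ = 16.6·0.30 + 134.2·0.03 + 134.2·0.02 + 13.6·0.03 + 221.5·0.03 = 18.743 sabins.
V = 15.6·8.6·5.2 = 697.632 m³.
T = 0.161 V/A = 0.161·697.632/18.743 = 5.993 s.

5.993 sec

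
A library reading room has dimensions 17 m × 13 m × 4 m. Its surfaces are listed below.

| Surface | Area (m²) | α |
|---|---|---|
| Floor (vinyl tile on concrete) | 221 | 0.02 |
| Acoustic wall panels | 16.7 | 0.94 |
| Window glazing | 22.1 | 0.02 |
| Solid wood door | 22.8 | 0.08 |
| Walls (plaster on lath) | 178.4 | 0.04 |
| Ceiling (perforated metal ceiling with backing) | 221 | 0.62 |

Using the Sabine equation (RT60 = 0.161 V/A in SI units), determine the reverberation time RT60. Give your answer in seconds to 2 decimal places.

Summing Sᵢαᵢ: 4.420 + 15.698 + 0.442 + 1.824 + 7.136 + 137.020 → A = 166.540 sabins.
Volume V = 17 × 13 × 4 = 884 m³.
T = 0.161 V/A = 0.161·884/166.540 = 0.85 s.

0.85 s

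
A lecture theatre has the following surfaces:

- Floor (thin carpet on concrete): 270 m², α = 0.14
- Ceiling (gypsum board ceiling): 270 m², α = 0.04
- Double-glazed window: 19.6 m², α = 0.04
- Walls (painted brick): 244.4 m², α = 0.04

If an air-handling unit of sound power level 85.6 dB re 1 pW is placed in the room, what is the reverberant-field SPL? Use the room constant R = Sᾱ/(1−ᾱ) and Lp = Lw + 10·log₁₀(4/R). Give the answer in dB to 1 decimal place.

Σ(Sᵢαᵢ) = 270×0.14 + 270×0.04 + 19.6×0.04 + 244.4×0.04 = 59.160; total area S = 804.0 m².
ᾱ = 59.160/804.0 = 0.0736; R = Sᾱ/(1−ᾱ) = 59.160/(1−0.0736) = 63.860 m².
Lp = Lw + 10 log₁₀(4/R) = 85.6 -12.03 = 73.6 dB.

73.6 dB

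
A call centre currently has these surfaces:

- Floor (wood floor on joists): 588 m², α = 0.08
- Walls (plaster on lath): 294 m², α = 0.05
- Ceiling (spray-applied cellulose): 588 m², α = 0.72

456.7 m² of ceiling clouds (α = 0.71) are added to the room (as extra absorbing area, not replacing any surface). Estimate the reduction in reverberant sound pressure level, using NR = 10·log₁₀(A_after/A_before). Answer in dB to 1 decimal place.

Equivalent absorption area: A_before = 588·0.08 + 294·0.05 + 588·0.72 = 485.100 m².
Treatment contributes 456.7·0.71 = 324.257 sabins.
New total A_after = 809.357 sabins.
Reduction = 10 log₁₀(A_after/A_before) = 10 log₁₀(1.6684) = 2.2 dB.

2.2 dB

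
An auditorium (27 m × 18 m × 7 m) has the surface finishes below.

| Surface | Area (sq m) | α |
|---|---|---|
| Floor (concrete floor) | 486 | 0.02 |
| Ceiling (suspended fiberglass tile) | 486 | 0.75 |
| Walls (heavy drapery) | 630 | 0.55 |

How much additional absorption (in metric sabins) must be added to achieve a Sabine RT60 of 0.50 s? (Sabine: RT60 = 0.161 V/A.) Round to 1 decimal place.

374.7 sabins

Equivalent absorption area: A₁ = 486×0.02 + 486×0.75 + 630×0.55 = 720.720 sq m.
For T = 0.50 s, need A₂ = 0.161·V/T = 0.161·3402/0.50 = 1095.444 sabins.
Shortfall: 1095.444 − 720.720 = 374.7 sabins.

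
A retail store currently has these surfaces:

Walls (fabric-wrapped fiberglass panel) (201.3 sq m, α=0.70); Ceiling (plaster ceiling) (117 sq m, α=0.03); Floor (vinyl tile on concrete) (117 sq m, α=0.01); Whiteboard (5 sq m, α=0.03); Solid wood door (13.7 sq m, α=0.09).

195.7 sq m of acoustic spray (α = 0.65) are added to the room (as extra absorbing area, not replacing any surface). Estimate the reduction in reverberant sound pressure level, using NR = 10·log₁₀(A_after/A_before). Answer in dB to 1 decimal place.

2.7 dB

Equivalent absorption area: A_before = 201.3×0.70 + 117×0.03 + 117×0.01 + 5×0.03 + 13.7×0.09 = 146.973 sq m.
Treatment contributes 195.7·0.65 = 127.205 sabins.
A_after = 146.973 + 127.205 = 274.178 sabins.
Reduction = 10 log₁₀(A_after/A_before) = 10 log₁₀(1.8655) = 2.7 dB.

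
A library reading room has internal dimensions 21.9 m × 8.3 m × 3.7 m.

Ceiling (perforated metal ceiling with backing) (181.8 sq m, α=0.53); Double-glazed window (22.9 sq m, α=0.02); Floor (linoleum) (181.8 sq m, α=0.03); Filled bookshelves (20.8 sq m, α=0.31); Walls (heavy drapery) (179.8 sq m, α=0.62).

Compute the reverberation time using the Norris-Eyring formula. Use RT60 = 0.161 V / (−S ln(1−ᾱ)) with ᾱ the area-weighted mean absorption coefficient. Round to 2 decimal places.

0.39 sec

Total surface area S = 181.8 + 22.9 + 181.8 + 20.8 + 179.8 = 587.1 sq m.
Σ(Sᵢαᵢ) = 181.8×0.53 + 22.9×0.02 + 181.8×0.03 + 20.8×0.31 + 179.8×0.62 = 220.190.
Mean coefficient ᾱ = A/S = 0.3750.
−S·ln(1−ᾱ) = −587.1 × ln(1 − 0.3750) = 275.939.
V = 21.9 × 8.3 × 3.7 = 672.549 m³.
T = 0.161·V/[−S·ln(1−ᾱ)] = 0.161·672.549/275.939 = 0.39 s.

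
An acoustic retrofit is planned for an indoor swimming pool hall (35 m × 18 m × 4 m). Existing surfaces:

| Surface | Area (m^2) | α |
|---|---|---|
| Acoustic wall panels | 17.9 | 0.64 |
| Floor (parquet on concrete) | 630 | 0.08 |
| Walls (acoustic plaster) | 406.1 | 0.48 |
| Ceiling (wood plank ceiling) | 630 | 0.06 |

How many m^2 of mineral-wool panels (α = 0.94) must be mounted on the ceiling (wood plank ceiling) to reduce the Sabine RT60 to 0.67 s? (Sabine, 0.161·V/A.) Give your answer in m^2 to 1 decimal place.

Summing Sᵢαᵢ: 11.456 + 50.400 + 194.928 + 37.800 → A₁ = 294.584 sabins.
Required A₂ = 0.161·2520/0.67 = 605.552 sabins.
ΔA needed = 605.552 − 294.584 = 310.968 sabins.
Net gain per m^2: Δα = 0.94 − 0.06 = 0.88.
Panel area = 310.968 / 0.88 = 353.4 m^2.

353.4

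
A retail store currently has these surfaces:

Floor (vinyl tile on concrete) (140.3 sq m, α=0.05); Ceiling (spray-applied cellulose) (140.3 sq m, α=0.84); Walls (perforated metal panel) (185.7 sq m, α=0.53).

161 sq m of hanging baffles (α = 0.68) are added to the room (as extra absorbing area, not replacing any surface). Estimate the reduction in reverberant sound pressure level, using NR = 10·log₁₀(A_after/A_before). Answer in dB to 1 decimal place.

1.7 dB

Summing Sᵢαᵢ: 7.015 + 117.852 + 98.421 → A_before = 223.288 sabins.
Added absorption = 161 × 0.68 = 109.480 sabins.
A_after = 223.288 + 109.480 = 332.768 sabins.
NR = 10·log₁₀(332.768/223.288) = 1.7 dB.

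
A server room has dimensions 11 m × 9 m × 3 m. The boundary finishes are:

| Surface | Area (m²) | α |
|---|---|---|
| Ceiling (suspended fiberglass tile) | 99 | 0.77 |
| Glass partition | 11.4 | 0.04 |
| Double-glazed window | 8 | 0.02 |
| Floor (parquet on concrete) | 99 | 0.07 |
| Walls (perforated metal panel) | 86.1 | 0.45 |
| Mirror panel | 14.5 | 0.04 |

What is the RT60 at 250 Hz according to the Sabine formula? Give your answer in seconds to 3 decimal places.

0.388 seconds

Total absorption A = 99*0.77 + 11.4*0.04 + 8*0.02 + 99*0.07 + 86.1*0.45 + 14.5*0.04
  = 76.230 + 0.456 + 0.160 + 6.930 + 38.745 + 0.580 = 123.101 m² sabins.
Room volume: 297 m³.
Sabine: RT60 = 0.161 × 297 / 123.101 = 0.388 s.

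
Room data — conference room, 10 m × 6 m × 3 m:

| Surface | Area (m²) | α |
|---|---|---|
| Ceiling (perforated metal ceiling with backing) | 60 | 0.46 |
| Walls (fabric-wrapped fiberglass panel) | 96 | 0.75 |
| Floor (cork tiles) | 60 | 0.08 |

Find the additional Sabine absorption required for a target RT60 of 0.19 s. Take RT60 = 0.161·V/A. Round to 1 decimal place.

48.1 sabins

Total absorption A₁ = 60*0.46 + 96*0.75 + 60*0.08
  = 27.600 + 72.000 + 4.800 = 104.400 m² sabins.
Target A₂ = 0.161·180/0.19 = 152.526 sabins (V = 180 m³).
Additional absorption ΔA = 152.526 − 104.400 = 48.1 sabins.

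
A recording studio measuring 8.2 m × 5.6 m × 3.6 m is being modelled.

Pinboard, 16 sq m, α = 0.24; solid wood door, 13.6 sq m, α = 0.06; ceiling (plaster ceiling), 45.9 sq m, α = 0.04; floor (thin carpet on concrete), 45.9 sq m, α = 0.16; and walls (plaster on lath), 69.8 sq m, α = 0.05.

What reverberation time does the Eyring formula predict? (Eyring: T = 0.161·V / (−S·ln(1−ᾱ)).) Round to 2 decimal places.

S = Σ Sᵢ = 191.2 sq m.
Absorption A = 16×0.24 + 13.6×0.06 + 45.9×0.04 + 45.9×0.16 + 69.8×0.05 = 17.326 sabins.
Mean coefficient ᾱ = A/S = 0.0906.
−S·ln(1−ᾱ) = −191.2 × ln(1 − 0.0906) = 18.158.
V = 8.2 × 5.6 × 3.6 = 165.312 m³.
RT60 = 0.161 × 165.312 / 18.158 = 1.47 s.

1.47 s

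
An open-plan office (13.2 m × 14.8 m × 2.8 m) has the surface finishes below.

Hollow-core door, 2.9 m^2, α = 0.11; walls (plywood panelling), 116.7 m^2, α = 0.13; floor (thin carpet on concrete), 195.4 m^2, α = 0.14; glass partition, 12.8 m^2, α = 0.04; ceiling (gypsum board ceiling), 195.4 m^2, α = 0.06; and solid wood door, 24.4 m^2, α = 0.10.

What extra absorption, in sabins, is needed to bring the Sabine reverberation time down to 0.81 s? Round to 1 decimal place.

Total absorption A₁ = 2.9·0.11 + 116.7·0.13 + 195.4·0.14 + 12.8·0.04 + 195.4·0.06 + 24.4·0.10
  = 0.319 + 15.171 + 27.356 + 0.512 + 11.724 + 2.440 = 57.522 m^2 sabins.
V = 547.008 m³. Required absorption A₂ = 0.161 × 547.008 / 0.81 = 108.726 sabins.
ΔA = A₂ − A₁ = 108.726 − 57.522 = 51.2 sabins.

51.2 sabins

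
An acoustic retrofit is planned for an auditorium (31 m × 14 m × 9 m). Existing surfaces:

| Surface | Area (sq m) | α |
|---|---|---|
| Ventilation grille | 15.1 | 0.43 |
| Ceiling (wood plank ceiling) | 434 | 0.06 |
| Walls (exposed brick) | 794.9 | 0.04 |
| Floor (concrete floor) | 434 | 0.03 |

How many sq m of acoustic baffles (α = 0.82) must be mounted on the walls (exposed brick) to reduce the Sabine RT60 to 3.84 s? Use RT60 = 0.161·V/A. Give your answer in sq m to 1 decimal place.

110.8

Summing Sᵢαᵢ: 6.493 + 26.040 + 31.796 + 13.020 → A₁ = 77.349 sabins.
Required A₂ = 0.161·3906/3.84 = 163.767 sabins.
ΔA needed = 163.767 − 77.349 = 86.418 sabins.
Net gain per sq m: Δα = 0.82 − 0.04 = 0.78.
Area = ΔA/Δα = 86.418/0.78 = 110.8 sq m.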